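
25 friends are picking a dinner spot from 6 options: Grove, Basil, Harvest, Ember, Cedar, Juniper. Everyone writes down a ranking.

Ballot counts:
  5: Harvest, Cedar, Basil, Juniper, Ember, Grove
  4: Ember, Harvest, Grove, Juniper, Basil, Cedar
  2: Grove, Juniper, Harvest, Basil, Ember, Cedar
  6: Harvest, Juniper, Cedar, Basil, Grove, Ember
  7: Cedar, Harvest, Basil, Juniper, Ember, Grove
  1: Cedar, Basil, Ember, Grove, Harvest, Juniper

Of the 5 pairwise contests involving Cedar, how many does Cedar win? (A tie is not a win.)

4

Cedar against each rival (25 friends):
Cedar vs Grove: 19 to 6, Cedar.
Cedar vs Basil: Cedar is ranked higher on 5+6+7+1 = 19 ballots, Basil on 6. Cedar wins 19–6.
Cedar–Harvest: Harvest 17–8.
Cedar vs Ember: Cedar wins 19–6.
Cedar–Juniper: Cedar 13–12.
Cedar beats Grove, Basil, Ember, Juniper; loses to Harvest — 4 pairwise wins.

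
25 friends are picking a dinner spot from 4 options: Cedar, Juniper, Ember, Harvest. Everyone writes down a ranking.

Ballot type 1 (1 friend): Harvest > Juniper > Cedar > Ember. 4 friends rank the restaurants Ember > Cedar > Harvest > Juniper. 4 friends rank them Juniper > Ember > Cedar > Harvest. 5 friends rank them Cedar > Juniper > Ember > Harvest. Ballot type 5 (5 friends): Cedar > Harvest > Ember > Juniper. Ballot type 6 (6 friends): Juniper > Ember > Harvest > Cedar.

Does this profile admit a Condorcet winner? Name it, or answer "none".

Pairwise majorities:
Cedar vs Juniper: Cedar wins 14–11.
Cedar vs Ember: Ember wins 14–11.
Cedar–Harvest: Cedar 18–7.
Juniper vs Ember: Juniper, 16–9.
Juniper–Harvest: Juniper 15–10.
Ember–Harvest: Ember 19–6.
Every restaurant loses at least once (Cedar loses to Ember; Juniper loses to Cedar; Ember loses to Juniper; Harvest loses to Cedar). The majority relation contains the cycle Cedar → Juniper → Ember → Cedar, so there is no Condorcet winner.

none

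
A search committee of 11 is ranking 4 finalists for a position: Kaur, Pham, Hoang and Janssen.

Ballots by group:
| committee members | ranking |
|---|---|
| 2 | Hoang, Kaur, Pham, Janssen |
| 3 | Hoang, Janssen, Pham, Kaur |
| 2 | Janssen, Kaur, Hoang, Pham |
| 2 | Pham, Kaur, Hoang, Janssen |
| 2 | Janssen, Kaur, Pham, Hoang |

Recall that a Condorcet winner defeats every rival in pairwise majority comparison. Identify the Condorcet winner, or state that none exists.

none

Check each pair by majority over 11 ballots:
Kaur vs Pham: Kaur is ranked higher on 2+2+2 = 6 ballots, Pham on 5. Kaur wins 6–5.
Kaur vs Hoang: 6 to 5, Kaur.
Kaur vs Janssen: Kaur preferred on 2+2 = 4 ballots; Janssen wins 7–4.
Pham vs Hoang: 2+2 = 4 for Pham, 7 for Hoang — Hoang by 7–4.
Pham vs Janssen: Pham is ranked higher on 2+2 = 4 ballots, Janssen on 7. Janssen wins 7–4.
Hoang vs Janssen: Hoang is ranked higher on 2+3+2 = 7 ballots, Janssen on 4. Hoang wins 7–4.
Every candidate loses at least once (Kaur loses to Janssen; Pham loses to Kaur; Hoang loses to Kaur; Janssen loses to Hoang). The majority relation contains the cycle Kaur → Hoang → Janssen → Kaur, so there is no Condorcet winner.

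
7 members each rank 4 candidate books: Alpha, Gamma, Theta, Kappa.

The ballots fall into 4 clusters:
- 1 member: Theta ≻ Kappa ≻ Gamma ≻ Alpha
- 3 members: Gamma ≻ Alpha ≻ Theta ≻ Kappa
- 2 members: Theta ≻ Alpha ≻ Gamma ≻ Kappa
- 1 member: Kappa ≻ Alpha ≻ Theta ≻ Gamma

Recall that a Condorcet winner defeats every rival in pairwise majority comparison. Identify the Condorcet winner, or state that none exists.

none

Pairwise majorities:
Alpha vs Gamma: Gamma wins 4–3.
Alpha vs Theta: Alpha wins 4–3.
Alpha vs Kappa: Alpha is ranked higher on 3+2 = 5 ballots, Kappa on 2. Alpha wins 5–2.
Gamma vs Theta: Theta, 4–3.
Gamma vs Kappa: Gamma is ranked higher on 3+2 = 5 ballots, Kappa on 2. Gamma wins 5–2.
Theta vs Kappa: Theta is ranked higher on 1+3+2 = 6 ballots, Kappa on 1. Theta wins 6–1.
Every book loses at least once (Alpha loses to Gamma; Gamma loses to Theta; Theta loses to Alpha; Kappa loses to Alpha). The majority relation contains the cycle Alpha > Theta > Gamma > Alpha, so there is no Condorcet winner.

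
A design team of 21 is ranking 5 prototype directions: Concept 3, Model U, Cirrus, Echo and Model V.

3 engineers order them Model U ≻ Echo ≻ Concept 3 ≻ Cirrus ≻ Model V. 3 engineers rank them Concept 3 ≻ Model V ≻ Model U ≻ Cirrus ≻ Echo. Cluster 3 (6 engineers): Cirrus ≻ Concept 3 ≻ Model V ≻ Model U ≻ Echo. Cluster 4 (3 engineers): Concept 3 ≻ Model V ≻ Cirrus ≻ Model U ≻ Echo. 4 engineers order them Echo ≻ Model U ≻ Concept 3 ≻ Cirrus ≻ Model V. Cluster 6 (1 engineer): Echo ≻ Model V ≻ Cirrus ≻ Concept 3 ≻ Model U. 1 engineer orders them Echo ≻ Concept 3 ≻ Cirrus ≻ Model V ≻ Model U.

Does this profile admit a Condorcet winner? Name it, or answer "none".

Concept 3

Head-to-head results (21 engineers):
Concept 3 vs Model U: Concept 3, 14–7.
Concept 3 vs Cirrus: Concept 3 wins 14–7.
Concept 3 vs Echo: Concept 3, 12–9.
Concept 3–Model V: Concept 3 20–1.
Model U vs Cirrus: Model U is ranked higher on 3+3+4 = 10 ballots, Cirrus on 11. Cirrus wins 11–10.
Model U vs Echo: Model U preferred on 3+3+6+3 = 15 ballots; Model U wins 15–6.
Model U vs Model V: Model U is ranked higher on 3+4 = 7 ballots, Model V on 14. Model V wins 14–7.
Cirrus vs Echo: Cirrus preferred on 3+6+3 = 12 ballots; Cirrus wins 12–9.
Cirrus vs Model V: 3+6+4+1 = 14 for Cirrus, 7 for Model V — Cirrus by 14–7.
Echo vs Model V: 9 to 12, Model V.
Concept 3 defeats every rival head-to-head and is the Condorcet winner.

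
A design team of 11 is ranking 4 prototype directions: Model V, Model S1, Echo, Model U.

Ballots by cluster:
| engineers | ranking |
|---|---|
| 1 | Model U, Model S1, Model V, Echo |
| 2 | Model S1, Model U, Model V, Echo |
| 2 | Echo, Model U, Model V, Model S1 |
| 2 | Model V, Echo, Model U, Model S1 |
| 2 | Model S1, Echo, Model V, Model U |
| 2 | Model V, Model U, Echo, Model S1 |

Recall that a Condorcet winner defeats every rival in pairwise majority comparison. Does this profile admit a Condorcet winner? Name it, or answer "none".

Model V

Pairwise majorities:
Model V vs Model S1: 2+2+2 = 6 for Model V, 5 for Model S1 — Model V by 6–5.
Model V–Echo: Model V 7–4.
Model V vs Model U: Model V wins 6–5.
Model S1 vs Echo: Echo, 6–5.
Model S1 vs Model U: 2+2 = 4 for Model S1, 7 for Model U — Model U by 7–4.
Echo vs Model U: Echo, 6–5.
Model V wins every pairwise contest, so Model V is the Condorcet winner.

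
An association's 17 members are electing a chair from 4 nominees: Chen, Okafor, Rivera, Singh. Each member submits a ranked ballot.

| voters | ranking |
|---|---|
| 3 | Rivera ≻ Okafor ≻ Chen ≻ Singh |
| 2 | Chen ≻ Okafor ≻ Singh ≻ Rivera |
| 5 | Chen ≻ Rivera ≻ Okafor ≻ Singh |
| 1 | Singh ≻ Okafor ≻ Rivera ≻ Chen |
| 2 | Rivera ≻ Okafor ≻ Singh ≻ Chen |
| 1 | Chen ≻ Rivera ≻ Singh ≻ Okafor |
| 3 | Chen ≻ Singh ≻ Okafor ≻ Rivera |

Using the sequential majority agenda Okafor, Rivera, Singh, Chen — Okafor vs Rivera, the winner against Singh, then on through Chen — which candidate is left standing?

Chen

Round 1: Okafor vs Rivera — 6–11, Rivera advances.
Round 2: Rivera vs Singh — 11–6, Rivera advances.
Round 3: Rivera vs Chen — 6–11, Chen advances.
Chen survives the agenda.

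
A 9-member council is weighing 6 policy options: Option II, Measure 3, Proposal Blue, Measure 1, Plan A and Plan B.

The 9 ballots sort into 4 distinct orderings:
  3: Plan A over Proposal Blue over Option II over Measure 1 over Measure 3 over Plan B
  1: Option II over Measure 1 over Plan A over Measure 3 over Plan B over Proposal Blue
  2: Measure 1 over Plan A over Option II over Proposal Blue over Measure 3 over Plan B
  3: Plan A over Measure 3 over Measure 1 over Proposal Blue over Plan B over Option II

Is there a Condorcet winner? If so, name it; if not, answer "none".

Head-to-head results (9 council members):
Option II vs Measure 3: Option II preferred on 3+1+2 = 6 ballots; Option II wins 6–3.
Option II vs Proposal Blue: 1+2 = 3 for Option II, 6 for Proposal Blue — Proposal Blue by 6–3.
Option II vs Measure 1: Option II is ranked higher on 3+1 = 4 ballots, Measure 1 on 5. Measure 1 wins 5–4.
Option II vs Plan A: 1 for Option II, 8 for Plan A — Plan A by 8–1.
Option II vs Plan B: 3+1+2 = 6 for Option II, 3 for Plan B — Option II by 6–3.
Measure 3 vs Proposal Blue: 1+3 = 4 for Measure 3, 5 for Proposal Blue — Proposal Blue by 5–4.
Measure 3 vs Measure 1: 3 for Measure 3, 6 for Measure 1 — Measure 1 by 6–3.
Measure 3 vs Plan A: 0 to 9, Plan A.
Measure 3 vs Plan B: 9 to 0, Measure 3.
Proposal Blue vs Measure 1: 3 to 6, Measure 1.
Proposal Blue vs Plan A: Proposal Blue preferred on 0 ballots; Plan A wins 9–0.
Proposal Blue vs Plan B: Proposal Blue preferred on 3+2+3 = 8 ballots; Proposal Blue wins 8–1.
Measure 1 vs Plan A: 3 to 6, Plan A.
Measure 1 vs Plan B: Measure 1 preferred on 3+1+2+3 = 9 ballots; Measure 1 wins 9–0.
Plan A vs Plan B: 3+1+2+3 = 9 for Plan A, 0 for Plan B — Plan A by 9–0.
Plan A beats each of Option II, Measure 3, Proposal Blue, Measure 1, Plan B — Plan A is the Condorcet winner.

Plan A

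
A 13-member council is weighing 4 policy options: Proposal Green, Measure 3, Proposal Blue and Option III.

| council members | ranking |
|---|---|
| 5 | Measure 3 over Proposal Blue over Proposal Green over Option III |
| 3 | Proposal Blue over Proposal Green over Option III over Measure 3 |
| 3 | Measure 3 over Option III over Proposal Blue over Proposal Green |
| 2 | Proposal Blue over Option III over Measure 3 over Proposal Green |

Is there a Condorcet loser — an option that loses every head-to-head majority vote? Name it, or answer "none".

Option III

Pairwise majorities:
Proposal Green vs Measure 3: Measure 3, 10–3.
Proposal Green vs Proposal Blue: Proposal Green is ranked higher on 0 ballots, Proposal Blue on 13. Proposal Blue wins 13–0.
Proposal Green vs Option III: 8 to 5, Proposal Green.
Measure 3 vs Proposal Blue: Measure 3 wins 8–5.
Measure 3 vs Option III: 8 to 5, Measure 3.
Proposal Blue vs Option III: 10 to 3, Proposal Blue.
Only Option III has no wins; Option III is the Condorcet loser.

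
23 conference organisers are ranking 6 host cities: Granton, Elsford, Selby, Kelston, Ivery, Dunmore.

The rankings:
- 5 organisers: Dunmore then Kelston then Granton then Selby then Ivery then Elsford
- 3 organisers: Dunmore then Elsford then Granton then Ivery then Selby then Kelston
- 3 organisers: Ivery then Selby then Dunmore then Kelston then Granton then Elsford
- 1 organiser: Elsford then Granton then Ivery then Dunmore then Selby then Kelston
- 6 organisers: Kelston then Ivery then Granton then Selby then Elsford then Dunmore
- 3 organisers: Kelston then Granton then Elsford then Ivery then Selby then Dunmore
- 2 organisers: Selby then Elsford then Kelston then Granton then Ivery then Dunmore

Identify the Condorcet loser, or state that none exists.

Head-to-head results (23 organisers):
Granton vs Elsford: Granton, 17–6.
Granton vs Selby: Granton wins 18–5.
Granton vs Kelston: Granton preferred on 3+1 = 4 ballots; Kelston wins 19–4.
Granton vs Ivery: Granton wins 14–9.
Granton vs Dunmore: Granton wins 12–11.
Elsford vs Selby: Selby, 16–7.
Elsford–Kelston: Kelston 17–6.
Elsford–Ivery: Ivery 14–9.
Elsford vs Dunmore: Elsford is ranked higher on 1+6+3+2 = 12 ballots, Dunmore on 11. Elsford wins 12–11.
Selby vs Kelston: 9 to 14, Kelston.
Selby vs Ivery: Ivery, 16–7.
Selby vs Dunmore: Selby preferred on 3+6+3+2 = 14 ballots; Selby wins 14–9.
Kelston vs Ivery: 5+6+3+2 = 16 for Kelston, 7 for Ivery — Kelston by 16–7.
Kelston vs Dunmore: Kelston preferred on 6+3+2 = 11 ballots; Dunmore wins 12–11.
Ivery vs Dunmore: Ivery is ranked higher on 3+1+6+3+2 = 15 ballots, Dunmore on 8. Ivery wins 15–8.
Each city has at least one pairwise win (Granton beats Elsford; Elsford beats Dunmore; Selby beats Elsford; Kelston beats Granton; Ivery beats Elsford; Dunmore beats Kelston) — no Condorcet loser.

none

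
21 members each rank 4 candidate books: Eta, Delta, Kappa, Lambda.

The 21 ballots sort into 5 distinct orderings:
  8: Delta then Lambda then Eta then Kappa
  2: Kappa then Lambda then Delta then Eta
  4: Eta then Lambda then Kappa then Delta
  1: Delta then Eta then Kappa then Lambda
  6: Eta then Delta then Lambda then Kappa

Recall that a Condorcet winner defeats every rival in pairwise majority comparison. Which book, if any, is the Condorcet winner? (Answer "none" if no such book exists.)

Delta

Head-to-head results (21 members):
Eta vs Delta: 10 to 11, Delta.
Eta vs Kappa: 19 to 2, Eta.
Eta vs Lambda: Eta preferred on 4+1+6 = 11 ballots; Eta wins 11–10.
Delta vs Kappa: Delta is ranked higher on 8+1+6 = 15 ballots, Kappa on 6. Delta wins 15–6.
Delta vs Lambda: 15 to 6, Delta.
Kappa vs Lambda: 2+1 = 3 for Kappa, 18 for Lambda — Lambda by 18–3.
Delta beats each of Eta, Kappa, Lambda — Delta is the Condorcet winner.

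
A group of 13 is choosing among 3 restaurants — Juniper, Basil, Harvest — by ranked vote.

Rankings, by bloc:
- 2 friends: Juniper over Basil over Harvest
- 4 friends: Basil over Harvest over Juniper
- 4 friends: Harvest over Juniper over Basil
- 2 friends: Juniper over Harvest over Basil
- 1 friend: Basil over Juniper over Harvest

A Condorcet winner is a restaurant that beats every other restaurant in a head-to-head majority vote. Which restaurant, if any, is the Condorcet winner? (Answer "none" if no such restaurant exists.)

none

Head-to-head results (13 friends):
Juniper–Basil: Juniper 8–5.
Juniper vs Harvest: Juniper is ranked higher on 2+2+1 = 5 ballots, Harvest on 8. Harvest wins 8–5.
Basil vs Harvest: Basil preferred on 2+4+1 = 7 ballots; Basil wins 7–6.
No restaurant is unbeaten: Juniper loses to Harvest; Basil loses to Juniper; Harvest loses to Basil. In particular Juniper beats Basil beats Harvest beats Juniper is a majority cycle — no Condorcet winner exists.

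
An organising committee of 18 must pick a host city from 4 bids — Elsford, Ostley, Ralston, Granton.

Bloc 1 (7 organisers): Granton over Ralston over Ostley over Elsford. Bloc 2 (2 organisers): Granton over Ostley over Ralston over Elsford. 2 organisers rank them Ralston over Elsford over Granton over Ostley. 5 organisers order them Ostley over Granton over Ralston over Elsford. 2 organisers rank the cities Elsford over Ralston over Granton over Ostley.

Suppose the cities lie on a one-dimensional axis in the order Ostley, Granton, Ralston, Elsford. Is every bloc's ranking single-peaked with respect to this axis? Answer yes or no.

Axis positions: Ostley=1, Granton=2, Ralston=3, Elsford=4.
Bloc 1 (peak Granton at position 2): ranking walks positions 2-3-1-4, expanding outward from the peak — single-peaked.
Bloc 2 (peak Granton at position 2): ranking walks positions 2-1-3-4, expanding outward from the peak — single-peaked.
Bloc 3 (peak Ralston at position 3): ranking walks positions 3-4-2-1, expanding outward from the peak — single-peaked.
Bloc 4 (peak Ostley at position 1): ranking walks positions 1-2-3-4, expanding outward from the peak — single-peaked.
Bloc 5 (peak Elsford at position 4): ranking walks positions 4-3-2-1, expanding outward from the peak — single-peaked.
Every ranking is single-peaked on this axis.

yes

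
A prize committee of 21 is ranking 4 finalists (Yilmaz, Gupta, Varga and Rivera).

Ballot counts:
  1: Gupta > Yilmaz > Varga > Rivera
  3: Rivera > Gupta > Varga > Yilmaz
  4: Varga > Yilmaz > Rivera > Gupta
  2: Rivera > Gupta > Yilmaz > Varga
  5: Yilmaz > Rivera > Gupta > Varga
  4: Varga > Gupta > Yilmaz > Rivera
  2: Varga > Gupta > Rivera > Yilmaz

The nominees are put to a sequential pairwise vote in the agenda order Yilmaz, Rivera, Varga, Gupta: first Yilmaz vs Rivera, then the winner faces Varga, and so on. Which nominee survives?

Round 1: Yilmaz vs Rivera — 14–7, Yilmaz advances.
Round 2: Yilmaz vs Varga — 8–13, Varga advances.
Round 3: Varga vs Gupta — 10–11, Gupta advances.
The agenda winner is Gupta.

Gupta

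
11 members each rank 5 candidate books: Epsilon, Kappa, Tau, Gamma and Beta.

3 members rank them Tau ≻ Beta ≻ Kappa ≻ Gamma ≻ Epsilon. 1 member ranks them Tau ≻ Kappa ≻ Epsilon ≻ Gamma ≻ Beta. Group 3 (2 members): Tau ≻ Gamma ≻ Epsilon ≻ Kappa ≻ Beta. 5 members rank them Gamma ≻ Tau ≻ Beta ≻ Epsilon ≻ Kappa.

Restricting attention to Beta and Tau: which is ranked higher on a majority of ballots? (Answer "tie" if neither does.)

Tau

No ballot ranks Beta above Tau: 0.
Ballots ranking Tau above Beta: 11 − 0 = 11.
Tau wins the head-to-head 11–0.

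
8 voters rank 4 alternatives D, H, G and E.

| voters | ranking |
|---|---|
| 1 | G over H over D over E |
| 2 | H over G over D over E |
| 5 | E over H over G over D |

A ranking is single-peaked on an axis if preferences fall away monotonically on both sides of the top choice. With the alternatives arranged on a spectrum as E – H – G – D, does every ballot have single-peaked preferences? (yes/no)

yes

Axis positions: E=1, H=2, G=3, D=4.
Ballot type 1 (peak G at position 3): ranking walks positions 3-2-4-1, expanding outward from the peak — single-peaked.
Ballot type 2 (peak H at position 2): ranking walks positions 2-3-4-1, expanding outward from the peak — single-peaked.
Ballot type 3 (peak E at position 1): ranking walks positions 1-2-3-4, expanding outward from the peak — single-peaked.
Every ranking is single-peaked on this axis.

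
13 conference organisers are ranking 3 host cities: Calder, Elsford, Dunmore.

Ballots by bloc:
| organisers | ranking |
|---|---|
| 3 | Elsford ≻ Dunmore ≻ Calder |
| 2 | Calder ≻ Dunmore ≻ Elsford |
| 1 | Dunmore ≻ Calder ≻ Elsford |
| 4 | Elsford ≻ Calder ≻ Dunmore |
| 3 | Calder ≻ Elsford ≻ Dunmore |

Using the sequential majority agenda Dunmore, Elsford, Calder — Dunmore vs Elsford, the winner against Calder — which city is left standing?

Elsford

Round 1: Dunmore vs Elsford — 3–10, Elsford advances.
Round 2: Elsford vs Calder — 7–6, Elsford advances.
The agenda winner is Elsford.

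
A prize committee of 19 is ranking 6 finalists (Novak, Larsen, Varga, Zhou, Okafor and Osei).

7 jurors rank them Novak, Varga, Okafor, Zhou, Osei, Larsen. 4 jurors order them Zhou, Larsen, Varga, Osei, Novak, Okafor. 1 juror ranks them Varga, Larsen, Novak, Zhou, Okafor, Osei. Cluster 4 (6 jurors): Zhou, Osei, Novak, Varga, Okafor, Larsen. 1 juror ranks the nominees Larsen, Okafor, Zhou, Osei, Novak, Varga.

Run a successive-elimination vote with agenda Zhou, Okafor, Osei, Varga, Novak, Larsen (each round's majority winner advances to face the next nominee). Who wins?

Zhou

Round 1: Zhou vs Okafor — 11–8, Zhou advances.
Round 2: Zhou vs Osei — 19–0, Zhou advances.
Round 3: Zhou vs Varga — 11–8, Zhou advances.
Round 4: Zhou vs Novak — 11–8, Zhou advances.
Round 5: Zhou vs Larsen — 17–2, Zhou advances.
Zhou survives the agenda.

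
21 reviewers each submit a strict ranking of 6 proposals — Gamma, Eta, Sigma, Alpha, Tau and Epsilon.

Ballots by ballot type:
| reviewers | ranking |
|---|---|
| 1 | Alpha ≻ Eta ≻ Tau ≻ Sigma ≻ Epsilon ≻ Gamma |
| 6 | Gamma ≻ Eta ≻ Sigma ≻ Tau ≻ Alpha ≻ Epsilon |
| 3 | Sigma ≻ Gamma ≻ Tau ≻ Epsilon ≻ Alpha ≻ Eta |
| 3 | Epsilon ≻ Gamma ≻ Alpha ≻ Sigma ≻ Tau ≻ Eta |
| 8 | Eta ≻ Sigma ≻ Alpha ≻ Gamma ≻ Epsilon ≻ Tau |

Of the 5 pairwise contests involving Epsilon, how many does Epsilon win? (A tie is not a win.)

Epsilon against each rival (21 reviewers):
Epsilon vs Gamma: 4 to 17, Gamma.
Epsilon vs Eta: 6 to 15, Eta.
Epsilon vs Sigma: 3 for Epsilon, 18 for Sigma — Sigma by 18–3.
Epsilon vs Alpha: Epsilon is ranked higher on 3+3 = 6 ballots, Alpha on 15. Alpha wins 15–6.
Epsilon vs Tau: 3+8 = 11 for Epsilon, 10 for Tau — Epsilon by 11–10.
Epsilon beats Tau; loses to Gamma, Eta, Sigma, Alpha — 1 pairwise win.

1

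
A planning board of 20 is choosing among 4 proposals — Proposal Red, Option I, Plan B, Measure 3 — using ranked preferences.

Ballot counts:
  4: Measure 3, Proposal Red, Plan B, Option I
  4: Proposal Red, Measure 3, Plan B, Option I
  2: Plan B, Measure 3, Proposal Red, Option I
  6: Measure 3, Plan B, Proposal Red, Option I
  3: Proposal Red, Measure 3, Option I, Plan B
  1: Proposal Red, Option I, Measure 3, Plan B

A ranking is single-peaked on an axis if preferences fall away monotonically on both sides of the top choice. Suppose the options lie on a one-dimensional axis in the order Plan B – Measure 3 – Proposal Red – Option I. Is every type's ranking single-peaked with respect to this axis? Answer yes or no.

Axis positions: Plan B=1, Measure 3=2, Proposal Red=3, Option I=4.
Type 1 (peak Measure 3 at position 2): ranking walks positions 2-3-1-4, expanding outward from the peak — single-peaked.
Type 2 (peak Proposal Red at position 3): ranking walks positions 3-2-1-4, expanding outward from the peak — single-peaked.
Type 3 (peak Plan B at position 1): ranking walks positions 1-2-3-4, expanding outward from the peak — single-peaked.
Type 4 (peak Measure 3 at position 2): ranking walks positions 2-1-3-4, expanding outward from the peak — single-peaked.
Type 5 (peak Proposal Red at position 3): ranking walks positions 3-2-4-1, expanding outward from the peak — single-peaked.
Type 6 (peak Proposal Red at position 3): ranking walks positions 3-4-2-1, expanding outward from the peak — single-peaked.
Every ranking is single-peaked on this axis.

yes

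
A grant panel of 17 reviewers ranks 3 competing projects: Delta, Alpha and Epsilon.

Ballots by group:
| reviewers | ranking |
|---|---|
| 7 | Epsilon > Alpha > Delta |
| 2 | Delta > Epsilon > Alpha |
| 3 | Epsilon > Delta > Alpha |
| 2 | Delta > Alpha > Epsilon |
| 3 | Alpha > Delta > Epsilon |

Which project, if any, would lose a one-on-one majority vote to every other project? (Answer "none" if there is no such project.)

Delta

Head-to-head results (17 reviewers):
Delta–Alpha: Alpha 10–7.
Delta–Epsilon: Epsilon 10–7.
Alpha vs Epsilon: Alpha is ranked higher on 2+3 = 5 ballots, Epsilon on 12. Epsilon wins 12–5.
Delta loses to every other project — it is the Condorcet loser.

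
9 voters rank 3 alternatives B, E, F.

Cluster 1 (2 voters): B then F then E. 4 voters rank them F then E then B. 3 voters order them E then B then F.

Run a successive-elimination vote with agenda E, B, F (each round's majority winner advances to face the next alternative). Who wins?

F

Round 1: E vs B — 7–2, E advances.
Round 2: E vs F — 3–6, F advances.
The agenda winner is F.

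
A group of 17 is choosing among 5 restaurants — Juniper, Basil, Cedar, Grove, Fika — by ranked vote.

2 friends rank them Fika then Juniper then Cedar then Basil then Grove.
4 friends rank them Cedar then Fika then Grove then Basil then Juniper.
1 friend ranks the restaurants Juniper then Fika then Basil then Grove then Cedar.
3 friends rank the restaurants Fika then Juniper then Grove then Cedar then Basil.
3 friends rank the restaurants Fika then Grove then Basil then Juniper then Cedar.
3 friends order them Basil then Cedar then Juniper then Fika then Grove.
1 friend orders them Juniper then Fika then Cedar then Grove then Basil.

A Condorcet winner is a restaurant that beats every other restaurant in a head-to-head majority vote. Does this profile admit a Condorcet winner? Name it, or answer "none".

Check each pair by majority over 17 ballots:
Juniper vs Basil: 7 to 10, Basil.
Juniper vs Cedar: 2+1+3+3+1 = 10 for Juniper, 7 for Cedar — Juniper by 10–7.
Juniper vs Grove: 10 to 7, Juniper.
Juniper vs Fika: Juniper is ranked higher on 1+3+1 = 5 ballots, Fika on 12. Fika wins 12–5.
Basil vs Cedar: Basil is ranked higher on 1+3+3 = 7 ballots, Cedar on 10. Cedar wins 10–7.
Basil vs Grove: Basil is ranked higher on 2+1+3 = 6 ballots, Grove on 11. Grove wins 11–6.
Basil vs Fika: Basil preferred on 3 ballots; Fika wins 14–3.
Cedar vs Grove: Cedar is ranked higher on 2+4+3+1 = 10 ballots, Grove on 7. Cedar wins 10–7.
Cedar vs Fika: 4+3 = 7 for Cedar, 10 for Fika — Fika by 10–7.
Grove vs Fika: Grove is ranked higher on 0 ballots, Fika on 17. Fika wins 17–0.
Fika defeats every rival head-to-head and is the Condorcet winner.

Fika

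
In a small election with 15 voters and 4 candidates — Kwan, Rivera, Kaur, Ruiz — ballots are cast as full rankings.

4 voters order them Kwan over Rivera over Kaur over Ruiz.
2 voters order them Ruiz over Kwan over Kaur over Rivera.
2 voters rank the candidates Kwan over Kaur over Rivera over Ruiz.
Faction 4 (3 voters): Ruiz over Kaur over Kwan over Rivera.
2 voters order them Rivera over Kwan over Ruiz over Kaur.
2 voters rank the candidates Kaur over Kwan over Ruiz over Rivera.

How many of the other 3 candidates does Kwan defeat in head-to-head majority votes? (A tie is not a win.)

3

Kwan against each rival (15 voters):
Kwan vs Rivera: 4+2+2+3+2 = 13 for Kwan, 2 for Rivera — Kwan by 13–2.
Kwan vs Kaur: Kwan, 10–5.
Kwan–Ruiz: Kwan 10–5.
Kwan beats Rivera, Kaur, Ruiz — 3 pairwise wins.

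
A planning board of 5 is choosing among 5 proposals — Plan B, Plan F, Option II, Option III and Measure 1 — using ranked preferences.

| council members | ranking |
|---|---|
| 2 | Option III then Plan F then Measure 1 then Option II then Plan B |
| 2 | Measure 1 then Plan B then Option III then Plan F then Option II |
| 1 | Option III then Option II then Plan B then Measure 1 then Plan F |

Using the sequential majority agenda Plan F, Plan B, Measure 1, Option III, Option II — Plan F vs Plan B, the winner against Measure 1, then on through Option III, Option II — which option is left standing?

Option III

Round 1: Plan F vs Plan B — 2–3, Plan B advances.
Round 2: Plan B vs Measure 1 — 1–4, Measure 1 advances.
Round 3: Measure 1 vs Option III — 2–3, Option III advances.
Round 4: Option III vs Option II — 5–0, Option III advances.
Option III survives the agenda.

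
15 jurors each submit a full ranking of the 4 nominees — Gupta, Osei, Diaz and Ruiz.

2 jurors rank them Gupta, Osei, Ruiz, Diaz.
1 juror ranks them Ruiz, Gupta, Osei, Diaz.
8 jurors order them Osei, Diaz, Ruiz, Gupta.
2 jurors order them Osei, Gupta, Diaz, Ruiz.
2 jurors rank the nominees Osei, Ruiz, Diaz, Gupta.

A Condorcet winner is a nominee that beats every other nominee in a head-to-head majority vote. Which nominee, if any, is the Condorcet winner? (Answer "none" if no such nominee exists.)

Osei

Check each pair by majority over 15 ballots:
Gupta vs Osei: Osei wins 12–3.
Gupta vs Diaz: Diaz, 10–5.
Gupta vs Ruiz: Ruiz wins 11–4.
Osei vs Diaz: Osei, 15–0.
Osei vs Ruiz: Osei, 14–1.
Diaz vs Ruiz: Diaz wins 10–5.
Osei wins every pairwise contest, so Osei is the Condorcet winner.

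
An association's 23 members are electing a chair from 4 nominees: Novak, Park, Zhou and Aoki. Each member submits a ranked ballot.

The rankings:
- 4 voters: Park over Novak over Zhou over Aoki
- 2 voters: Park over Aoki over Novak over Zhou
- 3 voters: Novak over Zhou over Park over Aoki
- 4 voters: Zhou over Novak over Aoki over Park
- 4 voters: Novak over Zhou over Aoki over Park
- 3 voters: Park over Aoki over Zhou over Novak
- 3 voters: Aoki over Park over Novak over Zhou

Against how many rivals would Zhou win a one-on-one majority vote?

Zhou against each rival (23 voters):
Zhou vs Novak: Zhou preferred on 4+3 = 7 ballots; Novak wins 16–7.
Zhou vs Park: Park wins 12–11.
Zhou vs Aoki: Zhou wins 15–8.
Zhou beats Aoki; loses to Novak, Park — 1 pairwise win.

1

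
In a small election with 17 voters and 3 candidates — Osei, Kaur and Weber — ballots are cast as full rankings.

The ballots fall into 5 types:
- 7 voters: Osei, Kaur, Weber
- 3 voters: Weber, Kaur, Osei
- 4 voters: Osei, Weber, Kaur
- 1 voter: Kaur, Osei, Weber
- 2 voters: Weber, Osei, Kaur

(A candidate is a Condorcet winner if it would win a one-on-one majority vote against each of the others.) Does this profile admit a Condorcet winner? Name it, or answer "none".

Pairwise majorities:
Osei vs Kaur: Osei is ranked higher on 7+4+2 = 13 ballots, Kaur on 4. Osei wins 13–4.
Osei vs Weber: 12 to 5, Osei.
Kaur vs Weber: 8 to 9, Weber.
Osei beats each of Kaur, Weber — Osei is the Condorcet winner.

Osei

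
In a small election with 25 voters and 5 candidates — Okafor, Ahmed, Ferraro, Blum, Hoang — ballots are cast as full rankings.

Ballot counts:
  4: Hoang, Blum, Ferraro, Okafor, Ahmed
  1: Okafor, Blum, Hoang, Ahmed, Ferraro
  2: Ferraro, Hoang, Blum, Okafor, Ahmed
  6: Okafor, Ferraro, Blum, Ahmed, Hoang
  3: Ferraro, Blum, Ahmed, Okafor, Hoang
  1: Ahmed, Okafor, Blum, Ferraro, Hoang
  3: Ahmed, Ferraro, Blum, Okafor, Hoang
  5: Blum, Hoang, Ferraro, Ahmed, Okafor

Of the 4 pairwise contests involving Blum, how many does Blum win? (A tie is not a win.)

Blum against each rival (25 voters):
Blum vs Okafor: Blum preferred on 4+2+3+3+5 = 17 ballots; Blum wins 17–8.
Blum vs Ahmed: 4+1+2+6+3+5 = 21 for Blum, 4 for Ahmed — Blum by 21–4.
Blum–Ferraro: Ferraro 14–11.
Blum vs Hoang: Blum wins 19–6.
Blum beats Okafor, Ahmed, Hoang; loses to Ferraro — 3 pairwise wins.

3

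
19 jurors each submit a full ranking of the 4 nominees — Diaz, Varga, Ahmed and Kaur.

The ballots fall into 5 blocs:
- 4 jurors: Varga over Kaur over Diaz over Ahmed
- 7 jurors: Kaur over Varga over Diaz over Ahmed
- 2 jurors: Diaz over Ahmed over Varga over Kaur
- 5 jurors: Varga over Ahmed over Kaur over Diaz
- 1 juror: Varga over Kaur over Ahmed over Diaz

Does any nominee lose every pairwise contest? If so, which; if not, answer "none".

Pairwise majorities:
Diaz–Varga: Varga 17–2.
Diaz–Ahmed: Diaz 13–6.
Diaz vs Kaur: 2 to 17, Kaur.
Varga vs Ahmed: Varga, 17–2.
Varga vs Kaur: Varga, 12–7.
Ahmed vs Kaur: Ahmed preferred on 2+5 = 7 ballots; Kaur wins 12–7.
Ahmed is beaten in every head-to-head and is the Condorcet loser.

Ahmed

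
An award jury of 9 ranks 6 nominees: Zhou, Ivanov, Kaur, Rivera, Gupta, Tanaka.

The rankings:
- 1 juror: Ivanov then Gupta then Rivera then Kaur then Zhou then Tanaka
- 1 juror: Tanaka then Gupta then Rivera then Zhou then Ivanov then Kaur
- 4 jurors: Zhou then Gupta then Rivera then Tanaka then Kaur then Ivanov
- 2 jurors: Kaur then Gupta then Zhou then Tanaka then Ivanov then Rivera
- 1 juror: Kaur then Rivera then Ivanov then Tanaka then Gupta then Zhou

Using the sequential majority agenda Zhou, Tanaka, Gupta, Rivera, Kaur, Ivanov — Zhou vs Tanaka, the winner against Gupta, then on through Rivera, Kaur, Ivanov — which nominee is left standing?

Round 1: Zhou vs Tanaka — 7–2, Zhou advances.
Round 2: Zhou vs Gupta — 4–5, Gupta advances.
Round 3: Gupta vs Rivera — 8–1, Gupta advances.
Round 4: Gupta vs Kaur — 6–3, Gupta advances.
Round 5: Gupta vs Ivanov — 7–2, Gupta advances.
The agenda winner is Gupta.

Gupta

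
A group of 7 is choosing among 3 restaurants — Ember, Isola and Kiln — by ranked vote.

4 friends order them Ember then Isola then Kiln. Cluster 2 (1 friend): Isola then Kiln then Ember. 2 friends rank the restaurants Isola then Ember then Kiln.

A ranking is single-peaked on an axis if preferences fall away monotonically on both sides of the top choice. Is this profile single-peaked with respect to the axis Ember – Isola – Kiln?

Axis positions: Ember=1, Isola=2, Kiln=3.
Cluster 1 (peak Ember at position 1): ranking walks positions 1-2-3, expanding outward from the peak — single-peaked.
Cluster 2 (peak Isola at position 2): ranking walks positions 2-3-1, expanding outward from the peak — single-peaked.
Cluster 3 (peak Isola at position 2): ranking walks positions 2-1-3, expanding outward from the peak — single-peaked.
Every ranking is single-peaked on this axis.

yes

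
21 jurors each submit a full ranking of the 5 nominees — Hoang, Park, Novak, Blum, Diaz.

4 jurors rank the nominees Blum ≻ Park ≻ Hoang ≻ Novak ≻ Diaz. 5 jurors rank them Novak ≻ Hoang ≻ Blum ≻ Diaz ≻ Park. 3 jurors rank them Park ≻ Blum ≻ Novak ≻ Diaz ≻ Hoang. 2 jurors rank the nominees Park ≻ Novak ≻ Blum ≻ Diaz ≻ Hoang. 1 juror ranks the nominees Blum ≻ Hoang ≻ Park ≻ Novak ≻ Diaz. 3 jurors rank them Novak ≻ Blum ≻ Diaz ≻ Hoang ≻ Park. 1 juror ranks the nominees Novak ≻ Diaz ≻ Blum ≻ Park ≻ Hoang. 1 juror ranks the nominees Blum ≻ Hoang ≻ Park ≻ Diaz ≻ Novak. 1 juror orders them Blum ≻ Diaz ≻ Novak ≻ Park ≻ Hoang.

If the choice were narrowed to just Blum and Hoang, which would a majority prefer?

Blum

Ballots ranking Blum above Hoang: 4 + 3 + 2 + 1 + 3 + 1 + 1 + 1 = 16.
Ballots ranking Hoang above Blum: 21 − 16 = 5.
Blum wins the head-to-head 16–5.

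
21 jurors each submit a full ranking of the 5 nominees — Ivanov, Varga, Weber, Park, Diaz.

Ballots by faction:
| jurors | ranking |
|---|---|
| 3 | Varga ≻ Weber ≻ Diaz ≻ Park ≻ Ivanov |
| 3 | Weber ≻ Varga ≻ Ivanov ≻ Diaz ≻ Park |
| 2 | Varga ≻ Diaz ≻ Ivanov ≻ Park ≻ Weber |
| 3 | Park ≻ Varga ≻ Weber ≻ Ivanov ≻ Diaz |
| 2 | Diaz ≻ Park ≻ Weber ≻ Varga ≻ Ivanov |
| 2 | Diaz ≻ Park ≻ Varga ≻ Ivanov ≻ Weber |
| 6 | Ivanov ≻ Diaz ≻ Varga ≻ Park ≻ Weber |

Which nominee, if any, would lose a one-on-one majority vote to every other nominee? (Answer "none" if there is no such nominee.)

Head-to-head results (21 jurors):
Ivanov vs Varga: Ivanov preferred on 6 ballots; Varga wins 15–6.
Ivanov vs Weber: Ivanov preferred on 2+2+6 = 10 ballots; Weber wins 11–10.
Ivanov vs Park: Ivanov wins 11–10.
Ivanov vs Diaz: 12 to 9, Ivanov.
Varga–Weber: Varga 16–5.
Varga vs Park: Varga wins 14–7.
Varga vs Diaz: Varga is ranked higher on 3+3+2+3 = 11 ballots, Diaz on 10. Varga wins 11–10.
Weber vs Park: 6 to 15, Park.
Weber–Diaz: Diaz 12–9.
Park vs Diaz: 3 for Park, 18 for Diaz — Diaz by 18–3.
Every nominee wins at least one matchup (Ivanov beats Park; Varga beats Ivanov; Weber beats Ivanov; Park beats Weber; Diaz beats Weber), so there is no Condorcet loser.

none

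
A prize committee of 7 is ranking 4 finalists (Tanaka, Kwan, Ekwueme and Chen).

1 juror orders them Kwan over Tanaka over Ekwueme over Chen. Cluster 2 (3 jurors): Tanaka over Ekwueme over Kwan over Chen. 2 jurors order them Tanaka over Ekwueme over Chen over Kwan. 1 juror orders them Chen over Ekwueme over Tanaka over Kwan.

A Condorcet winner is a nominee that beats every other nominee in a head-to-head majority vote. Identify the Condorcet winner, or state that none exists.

Pairwise majorities:
Tanaka vs Kwan: 3+2+1 = 6 for Tanaka, 1 for Kwan — Tanaka by 6–1.
Tanaka vs Ekwueme: Tanaka, 6–1.
Tanaka vs Chen: Tanaka is ranked higher on 1+3+2 = 6 ballots, Chen on 1. Tanaka wins 6–1.
Kwan vs Ekwueme: Ekwueme, 6–1.
Kwan vs Chen: Kwan is ranked higher on 1+3 = 4 ballots, Chen on 3. Kwan wins 4–3.
Ekwueme vs Chen: Ekwueme is ranked higher on 1+3+2 = 6 ballots, Chen on 1. Ekwueme wins 6–1.
Tanaka wins every pairwise contest, so Tanaka is the Condorcet winner.

Tanaka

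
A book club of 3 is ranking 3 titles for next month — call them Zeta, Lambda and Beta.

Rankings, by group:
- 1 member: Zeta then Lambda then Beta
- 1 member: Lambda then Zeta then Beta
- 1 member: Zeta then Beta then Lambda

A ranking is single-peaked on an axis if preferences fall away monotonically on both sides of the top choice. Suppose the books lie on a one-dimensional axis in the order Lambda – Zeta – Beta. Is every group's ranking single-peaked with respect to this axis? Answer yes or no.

yes

Axis positions: Lambda=1, Zeta=2, Beta=3.
Group 1 (peak Zeta at position 2): ranking walks positions 2-1-3, expanding outward from the peak — single-peaked.
Group 2 (peak Lambda at position 1): ranking walks positions 1-2-3, expanding outward from the peak — single-peaked.
Group 3 (peak Zeta at position 2): ranking walks positions 2-3-1, expanding outward from the peak — single-peaked.
Every ranking is single-peaked on this axis.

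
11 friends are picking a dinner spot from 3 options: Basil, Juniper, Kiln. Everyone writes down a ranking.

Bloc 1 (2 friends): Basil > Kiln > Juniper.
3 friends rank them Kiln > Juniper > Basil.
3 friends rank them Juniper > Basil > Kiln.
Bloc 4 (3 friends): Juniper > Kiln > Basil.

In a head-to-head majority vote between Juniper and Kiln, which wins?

Juniper

Ballots ranking Juniper above Kiln: 3 + 3 = 6.
Ballots ranking Kiln above Juniper: 11 − 6 = 5.
Juniper wins the head-to-head 6–5.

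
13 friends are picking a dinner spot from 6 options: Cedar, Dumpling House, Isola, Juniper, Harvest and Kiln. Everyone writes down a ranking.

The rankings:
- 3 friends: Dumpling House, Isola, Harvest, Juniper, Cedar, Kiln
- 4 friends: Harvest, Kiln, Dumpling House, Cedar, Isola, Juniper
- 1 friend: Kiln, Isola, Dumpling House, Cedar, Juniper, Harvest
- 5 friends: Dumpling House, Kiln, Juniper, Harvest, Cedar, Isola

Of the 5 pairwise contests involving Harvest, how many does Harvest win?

4

Harvest against each rival (13 friends):
Harvest vs Cedar: Harvest is ranked higher on 3+4+5 = 12 ballots, Cedar on 1. Harvest wins 12–1.
Harvest vs Dumpling House: Dumpling House wins 9–4.
Harvest–Isola: Harvest 9–4.
Harvest vs Juniper: Harvest, 7–6.
Harvest vs Kiln: Harvest wins 7–6.
Harvest beats Cedar, Isola, Juniper, Kiln; loses to Dumpling House — 4 pairwise wins.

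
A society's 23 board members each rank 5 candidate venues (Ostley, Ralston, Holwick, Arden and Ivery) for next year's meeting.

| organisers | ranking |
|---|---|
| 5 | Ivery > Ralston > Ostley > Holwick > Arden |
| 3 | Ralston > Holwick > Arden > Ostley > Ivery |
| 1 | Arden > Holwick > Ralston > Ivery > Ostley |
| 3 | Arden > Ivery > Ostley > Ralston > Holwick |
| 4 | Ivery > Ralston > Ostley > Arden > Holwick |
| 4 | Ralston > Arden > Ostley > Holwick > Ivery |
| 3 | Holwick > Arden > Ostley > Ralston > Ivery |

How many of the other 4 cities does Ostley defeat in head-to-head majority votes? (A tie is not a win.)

1

Ostley against each rival (23 organisers):
Ostley vs Ralston: 6 to 17, Ralston.
Ostley vs Holwick: Ostley, 16–7.
Ostley–Arden: Arden 14–9.
Ostley–Ivery: Ivery 13–10.
Ostley beats Holwick; loses to Ralston, Arden, Ivery — 1 pairwise win.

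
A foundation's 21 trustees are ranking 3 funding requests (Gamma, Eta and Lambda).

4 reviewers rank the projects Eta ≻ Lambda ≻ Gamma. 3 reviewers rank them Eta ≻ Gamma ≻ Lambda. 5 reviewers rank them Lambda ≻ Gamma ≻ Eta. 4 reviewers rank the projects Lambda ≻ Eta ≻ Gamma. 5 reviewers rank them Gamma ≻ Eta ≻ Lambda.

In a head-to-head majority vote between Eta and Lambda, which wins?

Eta

Ballots ranking Eta above Lambda: 4 + 3 + 5 = 12.
Ballots ranking Lambda above Eta: 21 − 12 = 9.
Eta wins the head-to-head 12–9.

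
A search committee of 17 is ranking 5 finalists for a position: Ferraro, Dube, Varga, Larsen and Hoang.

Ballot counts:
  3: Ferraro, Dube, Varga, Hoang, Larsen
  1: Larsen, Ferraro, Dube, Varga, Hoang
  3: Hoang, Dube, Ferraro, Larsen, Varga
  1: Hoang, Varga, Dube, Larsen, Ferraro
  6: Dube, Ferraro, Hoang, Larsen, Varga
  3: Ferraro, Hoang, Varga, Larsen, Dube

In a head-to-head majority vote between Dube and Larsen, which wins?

Dube

Ballots ranking Dube above Larsen: 3 + 3 + 1 + 6 = 13.
Ballots ranking Larsen above Dube: 17 − 13 = 4.
Dube wins the head-to-head 13–4.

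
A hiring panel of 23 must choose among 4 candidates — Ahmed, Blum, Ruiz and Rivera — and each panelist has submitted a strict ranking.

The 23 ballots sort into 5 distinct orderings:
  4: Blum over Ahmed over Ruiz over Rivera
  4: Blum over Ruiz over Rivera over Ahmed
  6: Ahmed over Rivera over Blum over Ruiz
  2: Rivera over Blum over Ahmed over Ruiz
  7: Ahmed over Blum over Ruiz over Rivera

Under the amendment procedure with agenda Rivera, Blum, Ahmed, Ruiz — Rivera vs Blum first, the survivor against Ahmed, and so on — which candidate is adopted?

Round 1: Rivera vs Blum — 8–15, Blum advances.
Round 2: Blum vs Ahmed — 10–13, Ahmed advances.
Round 3: Ahmed vs Ruiz — 19–4, Ahmed advances.
Ahmed survives the agenda.

Ahmed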